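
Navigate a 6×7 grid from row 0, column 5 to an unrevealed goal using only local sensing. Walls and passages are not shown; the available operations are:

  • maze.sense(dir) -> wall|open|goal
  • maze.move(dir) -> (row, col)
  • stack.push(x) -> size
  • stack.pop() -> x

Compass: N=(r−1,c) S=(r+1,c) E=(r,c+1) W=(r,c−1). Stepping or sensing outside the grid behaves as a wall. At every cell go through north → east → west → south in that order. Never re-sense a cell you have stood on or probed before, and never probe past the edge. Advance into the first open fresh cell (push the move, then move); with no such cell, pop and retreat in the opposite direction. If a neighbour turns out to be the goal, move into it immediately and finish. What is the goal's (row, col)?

! 1. maze.sense(dir→east) -> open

! 2. stack.push(x→east) -> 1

! 3. maze.move(dir→east) -> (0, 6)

! 4. maze.sense(dir→south) -> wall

! 5. stack.pop() -> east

! 6. maze.move(dir→west) -> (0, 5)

! 7. maze.sense(dir→west) -> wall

! 8. maze.sense(dir→south) -> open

! 9. stack.push(x→south) -> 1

! 10. maze.move(dir→south) -> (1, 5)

! 11. maze.sense(dir→west) -> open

! 12. stack.push(x→west) -> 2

! 13. maze.move(dir→west) -> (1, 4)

! 14. maze.sense(dir→west) -> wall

! 15. maze.sense(dir→south) -> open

! 16. stack.push(x→south) -> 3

! 17. maze.move(dir→south) -> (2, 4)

! 18. maze.sense(dir→east) -> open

! 19. stack.push(x→east) -> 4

! 20. maze.move(dir→east) -> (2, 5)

! 21. maze.sense(dir→east) -> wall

! 22. maze.sense(dir→south) -> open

! 23. stack.push(x→south) -> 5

! 24. maze.move(dir→south) -> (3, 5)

! 25. maze.sense(dir→east) -> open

! 26. stack.push(x→east) -> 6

! 27. maze.move(dir→east) -> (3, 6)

! 28. maze.sense(dir→south) -> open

! 29. stack.push(x→south) -> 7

! 30. maze.move(dir→south) -> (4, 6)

! 31. maze.sense(dir→west) -> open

! 32. stack.push(x→west) -> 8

! 33. maze.move(dir→west) -> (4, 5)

! 34. maze.sense(dir→west) -> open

! 35. stack.push(x→west) -> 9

! 36. maze.move(dir→west) -> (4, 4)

! 37. maze.sense(dir→north) -> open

! 38. stack.push(x→north) -> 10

! 39. maze.move(dir→north) -> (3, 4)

! 40. maze.sense(dir→west) -> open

! 41. stack.push(x→west) -> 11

! 42. maze.move(dir→west) -> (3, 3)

! 43. maze.sense(dir→north) -> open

! 44. stack.push(x→north) -> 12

! 45. maze.move(dir→north) -> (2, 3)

! 46. maze.sense(dir→west) -> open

! 47. stack.push(x→west) -> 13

! 48. maze.move(dir→west) -> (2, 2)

! 49. maze.sense(dir→north) -> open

! 50. stack.push(x→north) -> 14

! 51. maze.move(dir→north) -> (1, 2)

! 52. maze.sense(dir→north) -> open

! 53. stack.push(x→north) -> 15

! 54. maze.move(dir→north) -> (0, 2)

! 55. maze.sense(dir→east) -> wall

! 56. maze.sense(dir→west) -> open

! 57. stack.push(x→west) -> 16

! 58. maze.move(dir→west) -> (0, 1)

! 59. maze.sense(dir→west) -> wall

! 60. maze.sense(dir→south) -> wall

! 61. stack.pop() -> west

! 62. maze.move(dir→east) -> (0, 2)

! 63. stack.pop() -> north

! 64. maze.move(dir→south) -> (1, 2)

! 65. stack.pop() -> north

! 66. maze.move(dir→south) -> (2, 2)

! 67. maze.sense(dir→west) -> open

! 68. stack.push(x→west) -> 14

! 69. maze.move(dir→west) -> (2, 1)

! 70. maze.sense(dir→west) -> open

! 71. stack.push(x→west) -> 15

! 72. maze.move(dir→west) -> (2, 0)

! 73. maze.sense(dir→north) -> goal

! 74. maze.move(dir→north) -> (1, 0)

Answer: (1, 0)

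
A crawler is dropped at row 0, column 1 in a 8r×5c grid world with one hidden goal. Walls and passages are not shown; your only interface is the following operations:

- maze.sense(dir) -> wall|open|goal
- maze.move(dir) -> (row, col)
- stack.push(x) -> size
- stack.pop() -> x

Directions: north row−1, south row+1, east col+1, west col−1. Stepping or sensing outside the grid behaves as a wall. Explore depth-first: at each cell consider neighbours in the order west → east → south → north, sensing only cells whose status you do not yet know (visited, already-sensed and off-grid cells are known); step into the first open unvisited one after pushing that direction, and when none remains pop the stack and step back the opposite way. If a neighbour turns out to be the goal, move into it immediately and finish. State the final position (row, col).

>>> maze.sense dir='west'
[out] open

>>> stack.push x='west'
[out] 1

>>> maze.move dir='west'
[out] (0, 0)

>>> maze.sense dir='south'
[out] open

>>> stack.push x='south'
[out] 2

>>> maze.move dir='south'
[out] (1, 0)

>>> maze.sense dir='east'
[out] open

>>> stack.push x='east'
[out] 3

>>> maze.move dir='east'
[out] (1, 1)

>>> maze.sense dir='east'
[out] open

>>> stack.push x='east'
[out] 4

>>> maze.move dir='east'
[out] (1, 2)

>>> maze.sense dir='east'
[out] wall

>>> maze.sense dir='south'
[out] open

>>> stack.push x='south'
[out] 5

>>> maze.move dir='south'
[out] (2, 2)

>>> maze.sense dir='west'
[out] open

>>> stack.push x='west'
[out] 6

>>> maze.move dir='west'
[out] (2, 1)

>>> maze.sense dir='west'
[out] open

>>> stack.push x='west'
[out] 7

>>> maze.move dir='west'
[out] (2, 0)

>>> maze.sense dir='south'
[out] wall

>>> stack.pop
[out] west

>>> maze.move dir='east'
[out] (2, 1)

>>> maze.sense dir='south'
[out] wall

>>> stack.pop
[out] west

>>> maze.move dir='east'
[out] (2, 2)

>>> maze.sense dir='east'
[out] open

>>> stack.push x='east'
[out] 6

>>> maze.move dir='east'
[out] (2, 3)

>>> maze.sense dir='east'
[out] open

>>> stack.push x='east'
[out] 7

>>> maze.move dir='east'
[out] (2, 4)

>>> maze.sense dir='south'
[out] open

>>> stack.push x='south'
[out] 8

>>> maze.move dir='south'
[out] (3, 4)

>>> maze.sense dir='west'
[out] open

>>> stack.push x='west'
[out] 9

>>> maze.move dir='west'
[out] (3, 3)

>>> maze.sense dir='west'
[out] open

>>> stack.push x='west'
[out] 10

>>> maze.move dir='west'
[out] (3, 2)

>>> maze.sense dir='south'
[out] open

>>> stack.push x='south'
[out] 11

>>> maze.move dir='south'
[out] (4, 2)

>>> maze.sense dir='west'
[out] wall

>>> maze.sense dir='east'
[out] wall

>>> maze.sense dir='south'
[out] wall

>>> stack.pop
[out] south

>>> maze.move dir='north'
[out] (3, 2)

>>> stack.pop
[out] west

>>> maze.move dir='east'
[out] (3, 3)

>>> stack.pop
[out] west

>>> maze.move dir='east'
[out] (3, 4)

>>> maze.sense dir='south'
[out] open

>>> stack.push x='south'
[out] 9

>>> maze.move dir='south'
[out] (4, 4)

>>> maze.sense dir='south'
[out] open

>>> stack.push x='south'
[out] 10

>>> maze.move dir='south'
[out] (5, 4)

>>> maze.sense dir='west'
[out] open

>>> stack.push x='west'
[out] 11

>>> maze.move dir='west'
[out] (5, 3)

>>> maze.sense dir='south'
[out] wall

>>> stack.pop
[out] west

>>> maze.move dir='east'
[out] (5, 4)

>>> maze.sense dir='south'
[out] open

>>> stack.push x='south'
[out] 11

>>> maze.move dir='south'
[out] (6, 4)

>>> maze.sense dir='south'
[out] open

>>> stack.push x='south'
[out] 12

>>> maze.move dir='south'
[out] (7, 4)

>>> maze.sense dir='west'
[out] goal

>>> maze.move dir='west'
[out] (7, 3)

Answer: (7, 3)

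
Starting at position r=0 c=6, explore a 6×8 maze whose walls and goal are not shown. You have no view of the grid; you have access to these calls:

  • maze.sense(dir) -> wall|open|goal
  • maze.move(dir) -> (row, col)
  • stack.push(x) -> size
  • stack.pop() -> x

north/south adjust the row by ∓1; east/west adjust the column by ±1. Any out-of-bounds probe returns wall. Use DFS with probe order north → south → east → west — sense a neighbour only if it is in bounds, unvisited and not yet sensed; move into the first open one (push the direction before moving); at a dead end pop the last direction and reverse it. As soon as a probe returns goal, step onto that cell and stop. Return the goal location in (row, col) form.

I run sense passing dir=south, yielding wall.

Invoking sense passing dir=east, yielding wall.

I try sense passing dir=west, — result: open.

Now I run push passing x=west, giving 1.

Next I call move passing dir=west, and observe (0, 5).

I use sense passing dir=south, — result: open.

I try push passing x=south, and get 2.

I use move passing dir=south, — result: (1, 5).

I call sense passing dir=south, → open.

I invoke push passing x=south, : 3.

I invoke move passing dir=south, and see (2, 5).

I call sense passing dir=south, : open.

I use push passing x=south, — result: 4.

Using move passing dir=south, → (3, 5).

Now I run sense passing dir=south, which returns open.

I invoke push passing x=south, and get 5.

I run move passing dir=south, and observe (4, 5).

Then sense passing dir=south, giving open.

Invoking push passing x=south, yielding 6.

I invoke move passing dir=south, yielding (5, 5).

I try sense passing dir=east, and observe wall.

Next I call sense passing dir=west, and get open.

Invoking push passing x=west, — result: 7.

Calling move passing dir=west, and see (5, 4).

I run sense passing dir=north, and see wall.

I try sense passing dir=west, and get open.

I call push passing x=west, → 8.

Then move passing dir=west, : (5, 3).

I run sense passing dir=north, : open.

I use push passing x=north, and get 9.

Then move passing dir=north, → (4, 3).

Calling sense passing dir=north, and see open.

Calling push passing x=north, and see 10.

Then move passing dir=north, and see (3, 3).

I invoke sense passing dir=north, → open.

Now I run push passing x=north, → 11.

Invoking move passing dir=north, — result: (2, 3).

I run sense passing dir=north, → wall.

I invoke sense passing dir=east, and see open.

I try push passing x=east, and observe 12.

Then move passing dir=east, : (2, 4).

Using sense passing dir=north, and see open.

Invoking push passing x=north, — result: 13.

Calling move passing dir=north, which returns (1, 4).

Using sense passing dir=north, and get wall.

Using pop(), — result: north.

Then move passing dir=south, and see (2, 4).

I invoke sense passing dir=south, and get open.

I use push passing x=south, and get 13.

Then move passing dir=south, and see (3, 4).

Next I call pop, and get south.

I run move passing dir=north, and see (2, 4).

Then pop, giving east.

Invoking move passing dir=west, giving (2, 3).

Then sense passing dir=west, and observe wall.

Now I run pop(), : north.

Using move passing dir=south, yielding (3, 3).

Using sense passing dir=west, : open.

Using push passing x=west, giving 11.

I call move passing dir=west, → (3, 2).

Now I run sense passing dir=south, which returns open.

Invoking push passing x=south, : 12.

I invoke move passing dir=south, — result: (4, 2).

Invoking sense passing dir=south, yielding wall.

Then sense passing dir=west, → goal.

I invoke move passing dir=west, : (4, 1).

Answer: (4, 1)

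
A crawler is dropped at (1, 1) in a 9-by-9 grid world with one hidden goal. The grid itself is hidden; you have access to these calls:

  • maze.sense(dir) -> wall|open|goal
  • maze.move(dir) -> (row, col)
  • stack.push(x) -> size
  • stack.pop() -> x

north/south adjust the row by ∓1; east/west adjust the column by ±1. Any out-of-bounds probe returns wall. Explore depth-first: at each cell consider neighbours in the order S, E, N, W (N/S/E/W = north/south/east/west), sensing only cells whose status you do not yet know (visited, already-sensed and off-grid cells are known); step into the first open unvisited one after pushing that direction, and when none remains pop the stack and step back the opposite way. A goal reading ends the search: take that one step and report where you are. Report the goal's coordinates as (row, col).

[in] sense dir=south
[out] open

[in] push x=south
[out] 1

[in] move dir=south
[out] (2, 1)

[in] sense dir=south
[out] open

[in] push x=south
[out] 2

[in] move dir=south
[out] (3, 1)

[in] sense dir=south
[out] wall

[in] sense dir=east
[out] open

[in] push x=east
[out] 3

[in] move dir=east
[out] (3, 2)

[in] sense dir=south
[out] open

[in] push x=south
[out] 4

[in] move dir=south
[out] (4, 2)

[in] sense dir=south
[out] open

[in] push x=south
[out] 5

[in] move dir=south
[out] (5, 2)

[in] sense dir=south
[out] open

[in] push x=south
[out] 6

[in] move dir=south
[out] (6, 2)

[in] sense dir=south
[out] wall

[in] sense dir=east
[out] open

[in] push x=east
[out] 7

[in] move dir=east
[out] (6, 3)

[in] sense dir=south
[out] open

[in] push x=south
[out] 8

[in] move dir=south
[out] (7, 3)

[in] sense dir=south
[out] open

[in] push x=south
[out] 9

[in] move dir=south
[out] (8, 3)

[in] sense dir=east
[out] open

[in] push x=east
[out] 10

[in] move dir=east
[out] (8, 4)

[in] sense dir=east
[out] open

[in] push x=east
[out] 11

[in] move dir=east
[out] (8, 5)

[in] sense dir=east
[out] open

[in] push x=east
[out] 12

[in] move dir=east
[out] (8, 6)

[in] sense dir=east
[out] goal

[in] move dir=east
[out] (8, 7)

Answer: (8, 7)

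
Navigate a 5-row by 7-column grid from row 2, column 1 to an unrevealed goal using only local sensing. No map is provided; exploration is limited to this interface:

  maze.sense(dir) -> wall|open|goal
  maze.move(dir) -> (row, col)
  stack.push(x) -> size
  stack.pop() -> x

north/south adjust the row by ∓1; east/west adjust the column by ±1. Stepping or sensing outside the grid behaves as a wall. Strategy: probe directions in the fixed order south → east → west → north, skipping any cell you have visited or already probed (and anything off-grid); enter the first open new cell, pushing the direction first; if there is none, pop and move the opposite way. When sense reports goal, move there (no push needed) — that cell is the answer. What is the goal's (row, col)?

% sense south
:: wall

% sense east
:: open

% push east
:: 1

% move east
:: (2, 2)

% sense south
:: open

% push south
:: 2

% move south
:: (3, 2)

% sense south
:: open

% push south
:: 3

% move south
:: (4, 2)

% sense east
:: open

% push east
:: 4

% move east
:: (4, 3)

% sense east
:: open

% push east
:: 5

% move east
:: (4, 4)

% sense east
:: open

% push east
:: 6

% move east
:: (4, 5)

% sense east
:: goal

% move east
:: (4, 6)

Answer: (4, 6)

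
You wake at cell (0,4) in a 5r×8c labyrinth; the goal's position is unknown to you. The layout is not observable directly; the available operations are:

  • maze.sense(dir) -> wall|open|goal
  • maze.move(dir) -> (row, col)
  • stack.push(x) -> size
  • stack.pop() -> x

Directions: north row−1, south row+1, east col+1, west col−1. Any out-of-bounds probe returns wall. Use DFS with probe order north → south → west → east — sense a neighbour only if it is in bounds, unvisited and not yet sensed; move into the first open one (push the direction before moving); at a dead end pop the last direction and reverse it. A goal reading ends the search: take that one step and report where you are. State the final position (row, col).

% 1. maze.sense(south) ~> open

% 2. stack.push(south) ~> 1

% 3. maze.move(south) ~> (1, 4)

% 4. maze.sense(south) ~> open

% 5. stack.push(south) ~> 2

% 6. maze.move(south) ~> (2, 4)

% 7. maze.sense(south) ~> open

% 8. stack.push(south) ~> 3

% 9. maze.move(south) ~> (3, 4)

% 10. maze.sense(south) ~> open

% 11. stack.push(south) ~> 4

% 12. maze.move(south) ~> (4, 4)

% 13. maze.sense(west) ~> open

% 14. stack.push(west) ~> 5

% 15. maze.move(west) ~> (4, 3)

% 16. maze.sense(north) ~> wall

% 17. maze.sense(west) ~> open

% 18. stack.push(west) ~> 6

% 19. maze.move(west) ~> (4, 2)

% 20. maze.sense(north) ~> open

% 21. stack.push(north) ~> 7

% 22. maze.move(north) ~> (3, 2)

% 23. maze.sense(north) ~> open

% 24. stack.push(north) ~> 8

% 25. maze.move(north) ~> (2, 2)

% 26. maze.sense(north) ~> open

% 27. stack.push(north) ~> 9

% 28. maze.move(north) ~> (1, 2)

% 29. maze.sense(north) ~> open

% 30. stack.push(north) ~> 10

% 31. maze.move(north) ~> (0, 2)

% 32. maze.sense(west) ~> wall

% 33. maze.sense(east) ~> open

% 34. stack.push(east) ~> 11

% 35. maze.move(east) ~> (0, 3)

% 36. maze.sense(south) ~> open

% 37. stack.push(south) ~> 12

% 38. maze.move(south) ~> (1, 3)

% 39. maze.sense(south) ~> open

% 40. stack.push(south) ~> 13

% 41. maze.move(south) ~> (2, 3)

% 42. stack.pop() ~> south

% 43. maze.move(north) ~> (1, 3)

% 44. stack.pop() ~> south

% 45. maze.move(north) ~> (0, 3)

% 46. stack.pop() ~> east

% 47. maze.move(west) ~> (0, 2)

% 48. stack.pop() ~> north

% 49. maze.move(south) ~> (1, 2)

% 50. maze.sense(west) ~> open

% 51. stack.push(west) ~> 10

% 52. maze.move(west) ~> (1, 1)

% 53. maze.sense(south) ~> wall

% 54. maze.sense(west) ~> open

% 55. stack.push(west) ~> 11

% 56. maze.move(west) ~> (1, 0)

% 57. maze.sense(north) ~> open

% 58. stack.push(north) ~> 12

% 59. maze.move(north) ~> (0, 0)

% 60. stack.pop() ~> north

% 61. maze.move(south) ~> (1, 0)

% 62. maze.sense(south) ~> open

% 63. stack.push(south) ~> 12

% 64. maze.move(south) ~> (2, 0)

% 65. maze.sense(south) ~> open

% 66. stack.push(south) ~> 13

% 67. maze.move(south) ~> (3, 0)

% 68. maze.sense(south) ~> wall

% 69. maze.sense(east) ~> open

% 70. stack.push(east) ~> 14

% 71. maze.move(east) ~> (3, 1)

% 72. maze.sense(south) ~> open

% 73. stack.push(south) ~> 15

% 74. maze.move(south) ~> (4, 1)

% 75. stack.pop() ~> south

% 76. maze.move(north) ~> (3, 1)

% 77. stack.pop() ~> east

% 78. maze.move(west) ~> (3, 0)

% 79. stack.pop() ~> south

% 80. maze.move(north) ~> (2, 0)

% 81. stack.pop() ~> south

% 82. maze.move(north) ~> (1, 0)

% 83. stack.pop() ~> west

% 84. maze.move(east) ~> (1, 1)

% 85. stack.pop() ~> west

% 86. maze.move(east) ~> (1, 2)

% 87. stack.pop() ~> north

% 88. maze.move(south) ~> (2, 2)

% 89. stack.pop() ~> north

% 90. maze.move(south) ~> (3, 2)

% 91. stack.pop() ~> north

% 92. maze.move(south) ~> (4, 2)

% 93. stack.pop() ~> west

% 94. maze.move(east) ~> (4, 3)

% 95. stack.pop() ~> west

% 96. maze.move(east) ~> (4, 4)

% 97. maze.sense(east) ~> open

% 98. stack.push(east) ~> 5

% 99. maze.move(east) ~> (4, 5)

% 100. maze.sense(north) ~> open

% 101. stack.push(north) ~> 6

% 102. maze.move(north) ~> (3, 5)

% 103. maze.sense(north) ~> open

% 104. stack.push(north) ~> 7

% 105. maze.move(north) ~> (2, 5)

% 106. maze.sense(north) ~> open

% 107. stack.push(north) ~> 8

% 108. maze.move(north) ~> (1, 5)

% 109. maze.sense(north) ~> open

% 110. stack.push(north) ~> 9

% 111. maze.move(north) ~> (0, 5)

% 112. maze.sense(east) ~> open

% 113. stack.push(east) ~> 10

% 114. maze.move(east) ~> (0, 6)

% 115. maze.sense(south) ~> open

% 116. stack.push(south) ~> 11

% 117. maze.move(south) ~> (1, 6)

% 118. maze.sense(south) ~> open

% 119. stack.push(south) ~> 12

% 120. maze.move(south) ~> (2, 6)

% 121. maze.sense(south) ~> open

% 122. stack.push(south) ~> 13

% 123. maze.move(south) ~> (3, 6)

% 124. maze.sense(south) ~> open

% 125. stack.push(south) ~> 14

% 126. maze.move(south) ~> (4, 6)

% 127. maze.sense(east) ~> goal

% 128. maze.move(east) ~> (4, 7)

Answer: (4, 7)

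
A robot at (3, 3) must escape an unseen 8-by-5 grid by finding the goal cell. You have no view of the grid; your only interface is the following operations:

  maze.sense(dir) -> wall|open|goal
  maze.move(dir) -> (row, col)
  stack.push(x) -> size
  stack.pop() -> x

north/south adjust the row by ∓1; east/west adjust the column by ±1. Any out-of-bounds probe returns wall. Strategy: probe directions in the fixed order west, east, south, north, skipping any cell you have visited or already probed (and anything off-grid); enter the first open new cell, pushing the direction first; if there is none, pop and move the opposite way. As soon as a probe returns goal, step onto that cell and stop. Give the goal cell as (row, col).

I call sense passing dir=west, and get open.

I use push passing x=west, and see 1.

Invoking move passing dir=west, and see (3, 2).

Next I call sense passing dir=west, and get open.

Now I run push passing x=west, and get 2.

I try move passing dir=west, → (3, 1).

Then sense passing dir=west, and see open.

Next I call push passing x=west, yielding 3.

Next I call move passing dir=west, : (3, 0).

Invoking sense passing dir=south, which returns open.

I use push passing x=south, → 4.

Next I call move passing dir=south, : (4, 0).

Using sense passing dir=east, : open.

Calling push passing x=east, and see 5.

Now I run move passing dir=east, yielding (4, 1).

Using sense passing dir=east, and observe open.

Next I call push passing x=east, and observe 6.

Using move passing dir=east, → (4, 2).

Invoking sense passing dir=east, giving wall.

I try sense passing dir=south, yielding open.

Calling push passing x=south, and see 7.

Next I call move passing dir=south, and see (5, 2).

Now I run sense passing dir=west, and get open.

Then push passing x=west, and get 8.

Next I call move passing dir=west, and get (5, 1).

Then sense passing dir=west, → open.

Now I run push passing x=west, giving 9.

I call move passing dir=west, yielding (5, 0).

I call sense passing dir=south, and see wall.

I use pop(), and see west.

Now I run move passing dir=east, → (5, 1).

I use sense passing dir=south, and observe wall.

Now I run pop(), yielding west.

Calling move passing dir=east, — result: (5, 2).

I try sense passing dir=east, yielding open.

Calling push passing x=east, → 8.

I use move passing dir=east, and get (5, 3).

I use sense passing dir=east, and get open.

I call push passing x=east, giving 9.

Now I run move passing dir=east, and observe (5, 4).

I try sense passing dir=south, → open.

I try push passing x=south, — result: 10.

Now I run move passing dir=south, → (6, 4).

I call sense passing dir=west, which returns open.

I try push passing x=west, yielding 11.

Next I call move passing dir=west, yielding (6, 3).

Then sense passing dir=west, → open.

Calling push passing x=west, : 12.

Now I run move passing dir=west, yielding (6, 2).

I run sense passing dir=south, and get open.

I invoke push passing x=south, and get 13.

I try move passing dir=south, → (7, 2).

I call sense passing dir=west, giving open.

Next I call push passing x=west, → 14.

I call move passing dir=west, giving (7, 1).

Then sense passing dir=west, yielding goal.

I invoke move passing dir=west, : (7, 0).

Answer: (7, 0)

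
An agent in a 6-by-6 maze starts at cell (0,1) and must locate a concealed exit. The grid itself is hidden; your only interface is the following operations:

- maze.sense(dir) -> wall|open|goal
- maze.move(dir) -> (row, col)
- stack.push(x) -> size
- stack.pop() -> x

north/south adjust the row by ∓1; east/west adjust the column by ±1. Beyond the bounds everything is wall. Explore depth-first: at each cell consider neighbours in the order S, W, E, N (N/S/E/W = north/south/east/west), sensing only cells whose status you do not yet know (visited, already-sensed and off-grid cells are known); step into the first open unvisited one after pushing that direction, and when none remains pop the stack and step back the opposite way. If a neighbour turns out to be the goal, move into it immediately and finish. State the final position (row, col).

>> sense(dir: south)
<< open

>> push(x: south)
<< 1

>> move(dir: south)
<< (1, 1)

>> sense(dir: south)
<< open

>> push(x: south)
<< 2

>> move(dir: south)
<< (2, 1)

>> sense(dir: south)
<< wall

>> sense(dir: west)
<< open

>> push(x: west)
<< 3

>> move(dir: west)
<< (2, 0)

>> sense(dir: south)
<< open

>> push(x: south)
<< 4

>> move(dir: south)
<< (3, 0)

>> sense(dir: south)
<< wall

>> pop()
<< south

>> move(dir: north)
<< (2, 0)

>> sense(dir: north)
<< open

>> push(x: north)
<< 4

>> move(dir: north)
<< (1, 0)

>> sense(dir: north)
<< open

>> push(x: north)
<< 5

>> move(dir: north)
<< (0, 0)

>> pop()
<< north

>> move(dir: south)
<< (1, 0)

>> pop()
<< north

>> move(dir: south)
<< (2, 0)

>> pop()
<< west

>> move(dir: east)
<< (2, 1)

>> sense(dir: east)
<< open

>> push(x: east)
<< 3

>> move(dir: east)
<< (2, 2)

>> sense(dir: south)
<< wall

>> sense(dir: east)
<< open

>> push(x: east)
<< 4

>> move(dir: east)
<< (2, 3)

>> sense(dir: south)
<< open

>> push(x: south)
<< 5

>> move(dir: south)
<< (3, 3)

>> sense(dir: south)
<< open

>> push(x: south)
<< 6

>> move(dir: south)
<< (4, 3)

>> sense(dir: south)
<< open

>> push(x: south)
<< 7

>> move(dir: south)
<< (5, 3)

>> sense(dir: west)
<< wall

>> sense(dir: east)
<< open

>> push(x: east)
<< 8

>> move(dir: east)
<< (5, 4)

>> sense(dir: east)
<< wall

>> sense(dir: north)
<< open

>> push(x: north)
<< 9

>> move(dir: north)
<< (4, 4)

>> sense(dir: east)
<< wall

>> sense(dir: north)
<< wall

>> pop()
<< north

>> move(dir: south)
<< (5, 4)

>> pop()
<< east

>> move(dir: west)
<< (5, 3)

>> pop()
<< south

>> move(dir: north)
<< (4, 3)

>> sense(dir: west)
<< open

>> push(x: west)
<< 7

>> move(dir: west)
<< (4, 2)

>> sense(dir: west)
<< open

>> push(x: west)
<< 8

>> move(dir: west)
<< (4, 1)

>> sense(dir: south)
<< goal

>> move(dir: south)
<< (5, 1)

Answer: (5, 1)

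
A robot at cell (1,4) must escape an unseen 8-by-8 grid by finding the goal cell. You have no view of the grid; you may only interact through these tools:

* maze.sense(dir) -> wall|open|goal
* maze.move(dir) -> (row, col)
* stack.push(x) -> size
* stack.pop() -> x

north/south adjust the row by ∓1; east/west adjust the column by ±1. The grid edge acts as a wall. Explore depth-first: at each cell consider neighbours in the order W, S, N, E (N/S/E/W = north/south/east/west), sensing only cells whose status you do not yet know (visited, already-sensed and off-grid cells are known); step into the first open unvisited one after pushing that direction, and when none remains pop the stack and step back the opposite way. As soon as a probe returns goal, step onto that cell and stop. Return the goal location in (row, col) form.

I run sense(dir: west), : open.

I call push(x: west), yielding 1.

Next I call move(dir: west), — result: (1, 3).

Then sense(dir: west), and observe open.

Then push(x: west), : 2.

Next I call move(dir: west), and observe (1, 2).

I try sense(dir: west), and see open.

Next I call push(x: west), and get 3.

I use move(dir: west), and get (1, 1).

I use sense(dir: west), giving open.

Invoking push(x: west), : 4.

I call move(dir: west), and see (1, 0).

I call sense(dir: south), : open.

Next I call push(x: south), and observe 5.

I try move(dir: south), giving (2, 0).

I call sense(dir: south), which returns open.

I run push(x: south), — result: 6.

Calling move(dir: south), giving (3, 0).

Invoking sense(dir: south), and get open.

I try push(x: south), : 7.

Then move(dir: south), → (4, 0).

I call sense(dir: south), and observe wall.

I use sense(dir: east), → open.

Now I run push(x: east), and see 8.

I invoke move(dir: east), → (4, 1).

Then sense(dir: south), giving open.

I invoke push(x: south), and observe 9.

I call move(dir: south), yielding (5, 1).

I invoke sense(dir: south), and observe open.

I run push(x: south), and observe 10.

Next I call move(dir: south), and see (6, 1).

I use sense(dir: west), → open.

Calling push(x: west), — result: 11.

Then move(dir: west), giving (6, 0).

Using sense(dir: south), and observe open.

Now I run push(x: south), : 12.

Invoking move(dir: south), : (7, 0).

Next I call sense(dir: east), and get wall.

Then pop(), giving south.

I run move(dir: north), and observe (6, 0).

I invoke pop(), and see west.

Using move(dir: east), and observe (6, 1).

Now I run sense(dir: east), : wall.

Calling pop, and get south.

Next I call move(dir: north), and observe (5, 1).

Calling sense(dir: east), : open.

I try push(x: east), and see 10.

I try move(dir: east), : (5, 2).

I try sense(dir: north), which returns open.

Calling push(x: north), which returns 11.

Invoking move(dir: north), giving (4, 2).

I call sense(dir: north), — result: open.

Now I run push(x: north), and observe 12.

Using move(dir: north), and observe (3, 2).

I try sense(dir: west), → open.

I use push(x: west), : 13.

I use move(dir: west), and get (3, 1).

Next I call sense(dir: north), and get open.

I call push(x: north), giving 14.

Calling move(dir: north), which returns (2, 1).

Then sense(dir: east), and observe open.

I use push(x: east), yielding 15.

I run move(dir: east), giving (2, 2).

Using sense(dir: east), — result: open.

I call push(x: east), : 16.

Next I call move(dir: east), giving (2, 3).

I call sense(dir: south), which returns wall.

I run sense(dir: east), giving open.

I call push(x: east), and observe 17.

I run move(dir: east), → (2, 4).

I try sense(dir: south), → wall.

I invoke sense(dir: east), yielding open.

I invoke push(x: east), and see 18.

Calling move(dir: east), giving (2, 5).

I call sense(dir: south), — result: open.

I use push(x: south), and get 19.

Then move(dir: south), giving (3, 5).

Now I run sense(dir: south), : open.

I call push(x: south), giving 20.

I try move(dir: south), yielding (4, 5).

Next I call sense(dir: west), giving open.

I run push(x: west), which returns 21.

I try move(dir: west), yielding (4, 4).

I invoke sense(dir: west), yielding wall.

Using sense(dir: south), → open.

I use push(x: south), and observe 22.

Invoking move(dir: south), which returns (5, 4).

I run sense(dir: west), which returns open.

Then push(x: west), giving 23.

Next I call move(dir: west), : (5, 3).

Invoking sense(dir: south), and get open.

Using push(x: south), which returns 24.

Then move(dir: south), and observe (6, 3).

I invoke sense(dir: south), which returns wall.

Next I call sense(dir: east), giving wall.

I invoke pop(), giving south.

Now I run move(dir: north), — result: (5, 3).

I try pop, : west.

I invoke move(dir: east), : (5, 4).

I use sense(dir: east), : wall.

Calling pop(), — result: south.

Invoking move(dir: north), → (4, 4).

Invoking pop(), : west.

Invoking move(dir: east), and see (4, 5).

I use sense(dir: east), and see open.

I call push(x: east), yielding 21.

I try move(dir: east), and get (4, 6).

I try sense(dir: south), → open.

Calling push(x: south), : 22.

Calling move(dir: south), → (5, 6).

Invoking sense(dir: south), and observe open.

I run push(x: south), — result: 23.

Next I call move(dir: south), : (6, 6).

Then sense(dir: west), → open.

I use push(x: west), : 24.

Invoking move(dir: west), → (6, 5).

I try sense(dir: south), and see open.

Then push(x: south), giving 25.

Next I call move(dir: south), and see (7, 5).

Now I run sense(dir: west), and see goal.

I run move(dir: west), — result: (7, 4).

Answer: (7, 4)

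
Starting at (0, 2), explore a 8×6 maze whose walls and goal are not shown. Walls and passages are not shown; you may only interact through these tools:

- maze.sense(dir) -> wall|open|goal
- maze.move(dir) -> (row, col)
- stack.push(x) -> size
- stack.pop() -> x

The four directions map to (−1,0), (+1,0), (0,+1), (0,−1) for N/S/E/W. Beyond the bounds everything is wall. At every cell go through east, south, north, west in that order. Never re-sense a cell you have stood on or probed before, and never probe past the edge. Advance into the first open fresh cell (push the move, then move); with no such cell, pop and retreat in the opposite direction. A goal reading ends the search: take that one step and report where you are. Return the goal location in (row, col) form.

>> sense(dir: east)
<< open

>> push(x: east)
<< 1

>> move(dir: east)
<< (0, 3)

>> sense(dir: east)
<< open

>> push(x: east)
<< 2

>> move(dir: east)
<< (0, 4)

>> sense(dir: east)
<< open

>> push(x: east)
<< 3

>> move(dir: east)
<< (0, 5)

>> sense(dir: south)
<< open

>> push(x: south)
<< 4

>> move(dir: south)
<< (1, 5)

>> sense(dir: south)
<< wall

>> sense(dir: west)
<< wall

>> pop()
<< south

>> move(dir: north)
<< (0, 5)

>> pop()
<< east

>> move(dir: west)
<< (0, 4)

>> pop()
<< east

>> move(dir: west)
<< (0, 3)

>> sense(dir: south)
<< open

>> push(x: south)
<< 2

>> move(dir: south)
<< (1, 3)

>> sense(dir: south)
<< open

>> push(x: south)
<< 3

>> move(dir: south)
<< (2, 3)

>> sense(dir: east)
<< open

>> push(x: east)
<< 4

>> move(dir: east)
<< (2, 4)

>> sense(dir: south)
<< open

>> push(x: south)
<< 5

>> move(dir: south)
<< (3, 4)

>> sense(dir: east)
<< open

>> push(x: east)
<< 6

>> move(dir: east)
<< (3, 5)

>> sense(dir: south)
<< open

>> push(x: south)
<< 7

>> move(dir: south)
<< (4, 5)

>> sense(dir: south)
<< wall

>> sense(dir: west)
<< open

>> push(x: west)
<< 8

>> move(dir: west)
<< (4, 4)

>> sense(dir: south)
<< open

>> push(x: south)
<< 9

>> move(dir: south)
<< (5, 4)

>> sense(dir: south)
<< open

>> push(x: south)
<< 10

>> move(dir: south)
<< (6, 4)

>> sense(dir: east)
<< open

>> push(x: east)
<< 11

>> move(dir: east)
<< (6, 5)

>> sense(dir: south)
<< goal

>> move(dir: south)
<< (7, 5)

Answer: (7, 5)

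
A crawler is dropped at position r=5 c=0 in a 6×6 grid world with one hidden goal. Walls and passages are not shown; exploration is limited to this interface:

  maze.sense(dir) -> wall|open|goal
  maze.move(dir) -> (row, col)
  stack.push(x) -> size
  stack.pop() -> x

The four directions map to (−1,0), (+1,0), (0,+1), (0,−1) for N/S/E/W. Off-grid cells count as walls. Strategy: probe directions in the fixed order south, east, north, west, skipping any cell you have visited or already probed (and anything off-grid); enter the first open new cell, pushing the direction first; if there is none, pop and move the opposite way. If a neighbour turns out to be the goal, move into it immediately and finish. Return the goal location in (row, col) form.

[in] maze.sense dir='east'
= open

[in] stack.push x='east'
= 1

[in] maze.move dir='east'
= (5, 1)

[in] maze.sense dir='east'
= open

[in] stack.push x='east'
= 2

[in] maze.move dir='east'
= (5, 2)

[in] maze.sense dir='east'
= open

[in] stack.push x='east'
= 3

[in] maze.move dir='east'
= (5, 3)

[in] maze.sense dir='east'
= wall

[in] maze.sense dir='north'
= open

[in] stack.push x='north'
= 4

[in] maze.move dir='north'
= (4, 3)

[in] maze.sense dir='east'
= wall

[in] maze.sense dir='north'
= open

[in] stack.push x='north'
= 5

[in] maze.move dir='north'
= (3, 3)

[in] maze.sense dir='east'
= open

[in] stack.push x='east'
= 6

[in] maze.move dir='east'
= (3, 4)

[in] maze.sense dir='east'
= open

[in] stack.push x='east'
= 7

[in] maze.move dir='east'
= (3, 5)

[in] maze.sense dir='south'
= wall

[in] maze.sense dir='north'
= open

[in] stack.push x='north'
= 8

[in] maze.move dir='north'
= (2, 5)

[in] maze.sense dir='north'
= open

[in] stack.push x='north'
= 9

[in] maze.move dir='north'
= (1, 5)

[in] maze.sense dir='north'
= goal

[in] maze.move dir='north'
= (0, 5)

Answer: (0, 5)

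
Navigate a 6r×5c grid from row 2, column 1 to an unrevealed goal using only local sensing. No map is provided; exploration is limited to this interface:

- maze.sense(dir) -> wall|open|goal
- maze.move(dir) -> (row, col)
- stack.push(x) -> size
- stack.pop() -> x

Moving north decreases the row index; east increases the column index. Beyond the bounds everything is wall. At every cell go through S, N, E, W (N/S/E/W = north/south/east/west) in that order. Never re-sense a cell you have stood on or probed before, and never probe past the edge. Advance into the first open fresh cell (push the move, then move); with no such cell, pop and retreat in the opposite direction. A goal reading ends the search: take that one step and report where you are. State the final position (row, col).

I invoke maze.sense(dir=south), → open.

I invoke stack.push(x=south), — result: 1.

I try maze.move(dir=south), : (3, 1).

Using maze.sense(dir=south), → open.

Now I run stack.push(x=south), and observe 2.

Next I call maze.move(dir=south), which returns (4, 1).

I invoke maze.sense(dir=south), — result: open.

Next I call stack.push(x=south), : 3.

Invoking maze.move(dir=south), — result: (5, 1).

Next I call maze.sense(dir=east), and get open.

I call stack.push(x=east), and observe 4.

Next I call maze.move(dir=east), yielding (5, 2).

I use maze.sense(dir=north), yielding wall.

Next I call maze.sense(dir=east), and see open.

I call stack.push(x=east), : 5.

Next I call maze.move(dir=east), and see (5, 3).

I call maze.sense(dir=north), yielding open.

Using stack.push(x=north), and get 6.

Calling maze.move(dir=north), : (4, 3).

Then maze.sense(dir=north), — result: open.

I try stack.push(x=north), and get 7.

Next I call maze.move(dir=north), and see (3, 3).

I try maze.sense(dir=north), and get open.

I invoke stack.push(x=north), and observe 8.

I run maze.move(dir=north), and get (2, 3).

Next I call maze.sense(dir=north), : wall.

Calling maze.sense(dir=east), giving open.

I call stack.push(x=east), — result: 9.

I invoke maze.move(dir=east), — result: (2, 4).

Now I run maze.sense(dir=south), which returns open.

I use stack.push(x=south), — result: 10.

Now I run maze.move(dir=south), : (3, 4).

I call maze.sense(dir=south), → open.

I invoke stack.push(x=south), → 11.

I run maze.move(dir=south), — result: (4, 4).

I call maze.sense(dir=south), : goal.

Using maze.move(dir=south), and get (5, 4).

Answer: (5, 4)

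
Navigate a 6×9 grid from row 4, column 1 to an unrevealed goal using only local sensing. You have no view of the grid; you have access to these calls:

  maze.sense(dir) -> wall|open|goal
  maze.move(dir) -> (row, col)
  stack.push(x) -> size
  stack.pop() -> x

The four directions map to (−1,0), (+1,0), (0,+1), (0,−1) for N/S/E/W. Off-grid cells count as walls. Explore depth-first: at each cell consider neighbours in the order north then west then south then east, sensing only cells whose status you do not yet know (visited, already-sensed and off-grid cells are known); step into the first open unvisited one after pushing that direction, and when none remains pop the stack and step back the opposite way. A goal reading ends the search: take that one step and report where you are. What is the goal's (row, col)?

CALL maze.sense[dir: north]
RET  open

CALL stack.push[x: north]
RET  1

CALL maze.move[dir: north]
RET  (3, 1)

CALL maze.sense[dir: north]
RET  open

CALL stack.push[x: north]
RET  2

CALL maze.move[dir: north]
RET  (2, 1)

CALL maze.sense[dir: north]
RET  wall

CALL maze.sense[dir: west]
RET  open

CALL stack.push[x: west]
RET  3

CALL maze.move[dir: west]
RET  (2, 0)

CALL maze.sense[dir: north]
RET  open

CALL stack.push[x: north]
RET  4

CALL maze.move[dir: north]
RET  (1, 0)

CALL maze.sense[dir: north]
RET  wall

CALL stack.pop[]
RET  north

CALL maze.move[dir: south]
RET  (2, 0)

CALL maze.sense[dir: south]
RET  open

CALL stack.push[x: south]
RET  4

CALL maze.move[dir: south]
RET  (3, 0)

CALL maze.sense[dir: south]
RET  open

CALL stack.push[x: south]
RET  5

CALL maze.move[dir: south]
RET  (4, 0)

CALL maze.sense[dir: south]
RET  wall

CALL stack.pop[]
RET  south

CALL maze.move[dir: north]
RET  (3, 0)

CALL stack.pop[]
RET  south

CALL maze.move[dir: north]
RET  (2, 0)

CALL stack.pop[]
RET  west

CALL maze.move[dir: east]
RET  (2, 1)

CALL maze.sense[dir: east]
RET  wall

CALL stack.pop[]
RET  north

CALL maze.move[dir: south]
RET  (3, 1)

CALL maze.sense[dir: east]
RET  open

CALL stack.push[x: east]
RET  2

CALL maze.move[dir: east]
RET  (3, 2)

CALL maze.sense[dir: south]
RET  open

CALL stack.push[x: south]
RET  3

CALL maze.move[dir: south]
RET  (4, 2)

CALL maze.sense[dir: south]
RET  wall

CALL maze.sense[dir: east]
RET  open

CALL stack.push[x: east]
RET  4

CALL maze.move[dir: east]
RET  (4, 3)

CALL maze.sense[dir: north]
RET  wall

CALL maze.sense[dir: south]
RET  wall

CALL maze.sense[dir: east]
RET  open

CALL stack.push[x: east]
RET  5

CALL maze.move[dir: east]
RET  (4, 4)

CALL maze.sense[dir: north]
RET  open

CALL stack.push[x: north]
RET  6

CALL maze.move[dir: north]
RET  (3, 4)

CALL maze.sense[dir: north]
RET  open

CALL stack.push[x: north]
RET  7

CALL maze.move[dir: north]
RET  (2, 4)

CALL maze.sense[dir: north]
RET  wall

CALL maze.sense[dir: west]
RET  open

CALL stack.push[x: west]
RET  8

CALL maze.move[dir: west]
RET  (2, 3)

CALL maze.sense[dir: north]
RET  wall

CALL stack.pop[]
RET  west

CALL maze.move[dir: east]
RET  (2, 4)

CALL maze.sense[dir: east]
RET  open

CALL stack.push[x: east]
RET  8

CALL maze.move[dir: east]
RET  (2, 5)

CALL maze.sense[dir: north]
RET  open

CALL stack.push[x: north]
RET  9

CALL maze.move[dir: north]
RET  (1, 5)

CALL maze.sense[dir: north]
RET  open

CALL stack.push[x: north]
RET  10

CALL maze.move[dir: north]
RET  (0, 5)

CALL maze.sense[dir: west]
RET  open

CALL stack.push[x: west]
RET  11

CALL maze.move[dir: west]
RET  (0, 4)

CALL maze.sense[dir: west]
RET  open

CALL stack.push[x: west]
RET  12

CALL maze.move[dir: west]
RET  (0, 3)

CALL maze.sense[dir: west]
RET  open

CALL stack.push[x: west]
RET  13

CALL maze.move[dir: west]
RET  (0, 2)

CALL maze.sense[dir: west]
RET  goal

CALL maze.move[dir: west]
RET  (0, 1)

Answer: (0, 1)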